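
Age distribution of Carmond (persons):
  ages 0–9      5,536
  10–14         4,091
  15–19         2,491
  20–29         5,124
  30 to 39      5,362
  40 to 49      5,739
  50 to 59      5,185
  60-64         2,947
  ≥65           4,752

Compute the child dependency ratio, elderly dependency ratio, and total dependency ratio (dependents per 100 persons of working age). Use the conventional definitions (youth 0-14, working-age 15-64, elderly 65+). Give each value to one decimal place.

Youth dependency ratio: 35.9
Old-age dependency ratio: 17.7
Total dependency ratio: 53.6

0–14: 5,536 + 4,091 = 9,627
15–64: 2,491 + 5,124 + 5,362 + 5,739 + 5,185 + 2,947 = 26,848
65+: 4,752
Youth dependency ratio = 9,627 / 26,848 × 100 = 35.9
Old-age dependency ratio = 4,752 / 26,848 × 100 = 17.7
Total dependency ratio = (9,627 + 4,752) / 26,848 × 100 = 14,379 / 26,848 × 100 = 53.6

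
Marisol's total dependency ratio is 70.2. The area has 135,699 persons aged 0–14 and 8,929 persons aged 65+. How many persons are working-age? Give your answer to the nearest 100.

Working-age: 206,000

Total dependency ratio = (youth + elderly) / working-age × 100
70.2 = (135,699 + 8,929) / W × 100
⇒ 206,000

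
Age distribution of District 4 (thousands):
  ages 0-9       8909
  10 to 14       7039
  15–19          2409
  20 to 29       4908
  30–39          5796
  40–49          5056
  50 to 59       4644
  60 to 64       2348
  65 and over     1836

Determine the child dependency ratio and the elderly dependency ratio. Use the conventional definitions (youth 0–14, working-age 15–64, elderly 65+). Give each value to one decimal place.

Youth dependency ratio: 63.4
Old-age dependency ratio: 7.3

0–14: 8909 + 7039 = 15948
15–64: 2409 + 4908 + 5796 + 5056 + 4644 + 2348 = 25161
65+: 1836
Youth dependency ratio = 15948 / 25161 × 100 = 63.4
Old-age dependency ratio = 1836 / 25161 × 100 = 7.3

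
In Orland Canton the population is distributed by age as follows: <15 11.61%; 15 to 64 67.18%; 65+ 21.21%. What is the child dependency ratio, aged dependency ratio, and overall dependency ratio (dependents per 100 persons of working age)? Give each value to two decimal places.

Youth dependency ratio = 11.61 / 67.18 × 100 = 17.28
Old-age dependency ratio = 21.21 / 67.18 × 100 = 31.57
Total dependency ratio = (11.61 + 21.21) / 67.18 × 100 = 32.82 / 67.18 × 100 = 48.85

Youth dependency ratio: 17.28
Old-age dependency ratio: 31.57
Total dependency ratio: 48.85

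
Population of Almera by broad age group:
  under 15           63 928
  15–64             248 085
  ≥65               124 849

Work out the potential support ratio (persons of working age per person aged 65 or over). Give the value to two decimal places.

Potential support ratio = 248 085 / 124 849 = 1.99

Potential support ratio: 1.99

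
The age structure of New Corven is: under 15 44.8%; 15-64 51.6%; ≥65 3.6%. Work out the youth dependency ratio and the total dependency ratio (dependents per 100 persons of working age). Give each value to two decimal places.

Youth dependency ratio = 44.8 / 51.6 × 100 = 86.82
Total dependency ratio = (44.8 + 3.6) / 51.6 × 100 = 48.4 / 51.6 × 100 = 93.80

Youth dependency ratio: 86.82
Total dependency ratio: 93.80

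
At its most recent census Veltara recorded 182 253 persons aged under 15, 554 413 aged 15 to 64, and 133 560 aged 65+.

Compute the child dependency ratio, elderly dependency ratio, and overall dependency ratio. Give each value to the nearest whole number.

Youth dependency ratio: 33
Old-age dependency ratio: 24
Total dependency ratio: 57

Youth dependency ratio = 182 253 / 554 413 × 100 = 33
Old-age dependency ratio = 133 560 / 554 413 × 100 = 24
Total dependency ratio = (182 253 + 133 560) / 554 413 × 100 = 315 813 / 554 413 × 100 = 57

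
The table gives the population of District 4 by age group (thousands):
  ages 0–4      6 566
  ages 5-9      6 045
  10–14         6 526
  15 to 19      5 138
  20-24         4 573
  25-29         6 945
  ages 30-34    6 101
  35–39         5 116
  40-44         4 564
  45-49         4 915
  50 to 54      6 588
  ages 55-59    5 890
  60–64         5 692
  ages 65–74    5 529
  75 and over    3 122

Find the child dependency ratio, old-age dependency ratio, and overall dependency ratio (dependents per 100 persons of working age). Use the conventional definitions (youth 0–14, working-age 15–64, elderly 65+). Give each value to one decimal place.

0–14: 6 566 + 6 045 + 6 526 = 19 137
15–64: 5 138 + 4 573 + 6 945 + 6 101 + 5 116 + 4 564 + 4 915 + 6 588 + 5 890 + 5 692 = 55 522
65+: 5 529 + 3 122 = 8 651
Youth dependency ratio = 19 137 / 55 522 × 100 = 34.5
Old-age dependency ratio = 8 651 / 55 522 × 100 = 15.6
Total dependency ratio = (19 137 + 8 651) / 55 522 × 100 = 27 788 / 55 522 × 100 = 50.0

Youth dependency ratio: 34.5
Old-age dependency ratio: 15.6
Total dependency ratio: 50.0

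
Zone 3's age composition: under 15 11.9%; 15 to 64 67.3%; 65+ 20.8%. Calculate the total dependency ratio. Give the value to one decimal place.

Total dependency ratio: 48.6

Total dependency ratio = (11.9 + 20.8) / 67.3 × 100 = 32.7 / 67.3 × 100 = 48.6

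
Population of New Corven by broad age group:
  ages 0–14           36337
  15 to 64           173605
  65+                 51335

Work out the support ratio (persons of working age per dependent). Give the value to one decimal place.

Support ratio = 173605 / (36337 + 51335) = 173605 / 87672 = 2.0

Support ratio: 2.0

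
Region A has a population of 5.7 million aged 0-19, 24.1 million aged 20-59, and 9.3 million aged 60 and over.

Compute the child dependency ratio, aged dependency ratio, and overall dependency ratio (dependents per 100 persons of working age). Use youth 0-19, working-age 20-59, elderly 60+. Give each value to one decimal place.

Youth dependency ratio = 5.7 / 24.1 × 100 = 23.7
Old-age dependency ratio = 9.3 / 24.1 × 100 = 38.6
Total dependency ratio = (5.7 + 9.3) / 24.1 × 100 = 15.0 / 24.1 × 100 = 62.2

Youth dependency ratio: 23.7
Old-age dependency ratio: 38.6
Total dependency ratio: 62.2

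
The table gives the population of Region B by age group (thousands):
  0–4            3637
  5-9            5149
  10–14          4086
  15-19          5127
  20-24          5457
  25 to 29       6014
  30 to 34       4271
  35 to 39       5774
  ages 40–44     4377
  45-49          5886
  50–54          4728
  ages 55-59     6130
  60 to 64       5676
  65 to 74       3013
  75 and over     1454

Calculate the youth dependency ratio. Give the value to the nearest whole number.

Youth dependency ratio: 24

0–14: 3637 + 5149 + 4086 = 12872
15–64: 5127 + 5457 + 6014 + 4271 + 5774 + 4377 + 5886 + 4728 + 6130 + 5676 = 53440
65+: 3013 + 1454 = 4467
Youth dependency ratio = 12872 / 53440 × 100 = 24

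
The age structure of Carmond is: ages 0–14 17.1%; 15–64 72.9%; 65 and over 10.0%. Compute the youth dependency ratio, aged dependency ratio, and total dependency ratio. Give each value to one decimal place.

Youth dependency ratio: 23.5
Old-age dependency ratio: 13.7
Total dependency ratio: 37.2

Youth dependency ratio = 17.1 / 72.9 × 100 = 23.5
Old-age dependency ratio = 10.0 / 72.9 × 100 = 13.7
Total dependency ratio = (17.1 + 10.0) / 72.9 × 100 = 27.1 / 72.9 × 100 = 37.2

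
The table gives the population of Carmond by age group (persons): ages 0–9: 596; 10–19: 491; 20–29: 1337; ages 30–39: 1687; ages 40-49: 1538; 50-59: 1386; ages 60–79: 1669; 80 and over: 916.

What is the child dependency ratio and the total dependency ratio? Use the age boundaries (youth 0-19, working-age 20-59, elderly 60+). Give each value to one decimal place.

Youth dependency ratio: 18.3
Total dependency ratio: 61.7

0–19: 596 + 491 = 1087
20–59: 1337 + 1687 + 1538 + 1386 = 5948
60+: 1669 + 916 = 2585
Youth dependency ratio = 1087 / 5948 × 100 = 18.3
Total dependency ratio = (1087 + 2585) / 5948 × 100 = 3672 / 5948 × 100 = 61.7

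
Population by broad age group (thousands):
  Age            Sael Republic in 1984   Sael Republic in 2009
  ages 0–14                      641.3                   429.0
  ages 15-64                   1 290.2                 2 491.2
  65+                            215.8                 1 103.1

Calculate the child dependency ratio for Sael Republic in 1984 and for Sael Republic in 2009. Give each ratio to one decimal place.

Sael Republic in 1984: 641.3 / 1 290.2 × 100 = 49.7
Sael Republic in 2009: 429.0 / 2 491.2 × 100 = 17.2

Sael Republic in 1984: 49.7
Sael Republic in 2009: 17.2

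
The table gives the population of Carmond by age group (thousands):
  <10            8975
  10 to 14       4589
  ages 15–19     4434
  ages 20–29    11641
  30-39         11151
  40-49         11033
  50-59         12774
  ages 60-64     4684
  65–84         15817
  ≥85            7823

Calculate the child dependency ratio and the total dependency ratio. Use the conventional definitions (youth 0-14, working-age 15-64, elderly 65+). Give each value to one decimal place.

0–14: 8975 + 4589 = 13564
15–64: 4434 + 11641 + 11151 + 11033 + 12774 + 4684 = 55717
65+: 15817 + 7823 = 23640
Youth dependency ratio = 13564 / 55717 × 100 = 24.3
Total dependency ratio = (13564 + 23640) / 55717 × 100 = 37204 / 55717 × 100 = 66.8

Youth dependency ratio: 24.3
Total dependency ratio: 66.8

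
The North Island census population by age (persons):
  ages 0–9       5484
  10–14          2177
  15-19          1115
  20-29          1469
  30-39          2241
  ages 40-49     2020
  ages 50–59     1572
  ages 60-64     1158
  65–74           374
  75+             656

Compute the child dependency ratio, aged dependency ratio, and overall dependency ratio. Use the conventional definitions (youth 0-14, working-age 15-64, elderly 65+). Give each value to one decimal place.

0–14: 5484 + 2177 = 7661
15–64: 1115 + 1469 + 2241 + 2020 + 1572 + 1158 = 9575
65+: 374 + 656 = 1030
Youth dependency ratio = 7661 / 9575 × 100 = 80.0
Old-age dependency ratio = 1030 / 9575 × 100 = 10.8
Total dependency ratio = (7661 + 1030) / 9575 × 100 = 8691 / 9575 × 100 = 90.8

Youth dependency ratio: 80.0
Old-age dependency ratio: 10.8
Total dependency ratio: 90.8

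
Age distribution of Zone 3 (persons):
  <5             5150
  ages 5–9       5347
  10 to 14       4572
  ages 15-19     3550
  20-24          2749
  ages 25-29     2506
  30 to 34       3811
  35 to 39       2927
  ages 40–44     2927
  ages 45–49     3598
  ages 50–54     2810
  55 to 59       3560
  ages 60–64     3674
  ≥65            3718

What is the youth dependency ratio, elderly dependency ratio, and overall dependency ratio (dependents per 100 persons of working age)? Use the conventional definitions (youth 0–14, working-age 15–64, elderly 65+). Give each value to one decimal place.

Youth dependency ratio: 46.9
Old-age dependency ratio: 11.6
Total dependency ratio: 58.5

0–14: 5150 + 5347 + 4572 = 15069
15–64: 3550 + 2749 + 2506 + 3811 + 2927 + 2927 + 3598 + 2810 + 3560 + 3674 = 32112
65+: 3718
Youth dependency ratio = 15069 / 32112 × 100 = 46.9
Old-age dependency ratio = 3718 / 32112 × 100 = 11.6
Total dependency ratio = (15069 + 3718) / 32112 × 100 = 18787 / 32112 × 100 = 58.5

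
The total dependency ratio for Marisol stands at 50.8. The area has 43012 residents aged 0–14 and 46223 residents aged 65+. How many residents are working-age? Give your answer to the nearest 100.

Total dependency ratio = (youth + elderly) / working-age × 100
50.8 = (43012 + 46223) / W × 100
⇒ 175700

Working-age: 175700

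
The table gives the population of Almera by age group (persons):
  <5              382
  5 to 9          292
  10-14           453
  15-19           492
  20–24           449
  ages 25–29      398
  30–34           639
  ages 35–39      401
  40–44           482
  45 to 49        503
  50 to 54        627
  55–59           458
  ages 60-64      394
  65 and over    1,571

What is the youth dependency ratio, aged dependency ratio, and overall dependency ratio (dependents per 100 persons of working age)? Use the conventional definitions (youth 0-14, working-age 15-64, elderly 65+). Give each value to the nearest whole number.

Youth dependency ratio: 23
Old-age dependency ratio: 32
Total dependency ratio: 56

0–14: 382 + 292 + 453 = 1,127
15–64: 492 + 449 + 398 + 639 + 401 + 482 + 503 + 627 + 458 + 394 = 4,843
65+: 1,571
Youth dependency ratio = 1,127 / 4,843 × 100 = 23
Old-age dependency ratio = 1,571 / 4,843 × 100 = 32
Total dependency ratio = (1,127 + 1,571) / 4,843 × 100 = 2,698 / 4,843 × 100 = 56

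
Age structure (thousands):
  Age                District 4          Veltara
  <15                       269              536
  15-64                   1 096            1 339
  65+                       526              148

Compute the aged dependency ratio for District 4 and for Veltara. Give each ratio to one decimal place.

District 4: 526 / 1 096 × 100 = 48.0
Veltara: 148 / 1 339 × 100 = 11.1

District 4: 48.0
Veltara: 11.1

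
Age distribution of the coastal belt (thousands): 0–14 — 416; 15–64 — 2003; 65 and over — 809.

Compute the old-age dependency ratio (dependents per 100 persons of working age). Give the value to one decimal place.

Old-age dependency ratio = 809 / 2003 × 100 = 40.4

Old-age dependency ratio: 40.4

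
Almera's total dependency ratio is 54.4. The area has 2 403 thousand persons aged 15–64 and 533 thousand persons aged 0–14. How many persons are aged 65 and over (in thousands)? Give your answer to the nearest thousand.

Aged 65 and over: 774

Total dependency ratio = (youth + elderly) / working-age × 100
54.4 = (533 + E) / 2 403 × 100
⇒ 774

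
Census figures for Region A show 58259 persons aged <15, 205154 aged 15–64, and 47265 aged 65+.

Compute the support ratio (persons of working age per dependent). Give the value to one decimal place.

Support ratio: 1.9

Support ratio = 205154 / (58259 + 47265) = 205154 / 105524 = 1.9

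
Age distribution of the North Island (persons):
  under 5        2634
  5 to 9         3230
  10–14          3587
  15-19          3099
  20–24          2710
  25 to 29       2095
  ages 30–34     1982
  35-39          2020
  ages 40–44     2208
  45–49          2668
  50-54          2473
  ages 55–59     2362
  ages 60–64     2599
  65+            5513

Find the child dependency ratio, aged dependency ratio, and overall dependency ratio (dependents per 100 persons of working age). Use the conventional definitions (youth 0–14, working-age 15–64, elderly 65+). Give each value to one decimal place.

Youth dependency ratio: 39.0
Old-age dependency ratio: 22.8
Total dependency ratio: 61.8

0–14: 2634 + 3230 + 3587 = 9451
15–64: 3099 + 2710 + 2095 + 1982 + 2020 + 2208 + 2668 + 2473 + 2362 + 2599 = 24216
65+: 5513
Youth dependency ratio = 9451 / 24216 × 100 = 39.0
Old-age dependency ratio = 5513 / 24216 × 100 = 22.8
Total dependency ratio = (9451 + 5513) / 24216 × 100 = 14964 / 24216 × 100 = 61.8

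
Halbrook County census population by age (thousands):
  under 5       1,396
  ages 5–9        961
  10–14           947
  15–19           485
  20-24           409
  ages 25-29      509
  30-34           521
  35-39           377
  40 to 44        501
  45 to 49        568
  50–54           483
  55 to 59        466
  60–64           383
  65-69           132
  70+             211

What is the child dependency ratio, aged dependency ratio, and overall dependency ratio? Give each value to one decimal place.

Youth dependency ratio: 70.3
Old-age dependency ratio: 7.3
Total dependency ratio: 77.6

0–14: 1,396 + 961 + 947 = 3,304
15–64: 485 + 409 + 509 + 521 + 377 + 501 + 568 + 483 + 466 + 383 = 4,702
65+: 132 + 211 = 343
Youth dependency ratio = 3,304 / 4,702 × 100 = 70.3
Old-age dependency ratio = 343 / 4,702 × 100 = 7.3
Total dependency ratio = (3,304 + 343) / 4,702 × 100 = 3,647 / 4,702 × 100 = 77.6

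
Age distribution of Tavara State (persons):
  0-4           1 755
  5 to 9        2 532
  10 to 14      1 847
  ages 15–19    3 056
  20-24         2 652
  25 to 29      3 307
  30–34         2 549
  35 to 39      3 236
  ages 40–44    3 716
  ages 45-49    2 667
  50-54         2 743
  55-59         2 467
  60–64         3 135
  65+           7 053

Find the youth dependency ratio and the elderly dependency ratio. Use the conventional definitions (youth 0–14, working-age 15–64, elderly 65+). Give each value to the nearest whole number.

0–14: 1 755 + 2 532 + 1 847 = 6 134
15–64: 3 056 + 2 652 + 3 307 + 2 549 + 3 236 + 3 716 + 2 667 + 2 743 + 2 467 + 3 135 = 29 528
65+: 7 053
Youth dependency ratio = 6 134 / 29 528 × 100 = 21
Old-age dependency ratio = 7 053 / 29 528 × 100 = 24

Youth dependency ratio: 21
Old-age dependency ratio: 24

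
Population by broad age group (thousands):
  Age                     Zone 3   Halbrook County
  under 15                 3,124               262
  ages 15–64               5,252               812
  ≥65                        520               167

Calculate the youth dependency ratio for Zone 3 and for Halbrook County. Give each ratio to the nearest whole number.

Zone 3: 3,124 / 5,252 × 100 = 59
Halbrook County: 262 / 812 × 100 = 32

Zone 3: 59
Halbrook County: 32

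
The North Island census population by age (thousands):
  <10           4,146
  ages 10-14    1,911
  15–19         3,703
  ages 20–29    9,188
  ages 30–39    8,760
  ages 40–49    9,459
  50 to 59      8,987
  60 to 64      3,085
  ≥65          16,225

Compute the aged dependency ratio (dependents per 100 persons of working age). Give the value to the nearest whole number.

0–14: 4,146 + 1,911 = 6,057
15–64: 3,703 + 9,188 + 8,760 + 9,459 + 8,987 + 3,085 = 43,182
65+: 16,225
Old-age dependency ratio = 16,225 / 43,182 × 100 = 38

Old-age dependency ratio: 38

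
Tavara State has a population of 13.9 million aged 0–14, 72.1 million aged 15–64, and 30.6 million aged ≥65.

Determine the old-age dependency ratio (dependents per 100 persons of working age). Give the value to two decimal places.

Old-age dependency ratio = 30.6 / 72.1 × 100 = 42.44

Old-age dependency ratio: 42.44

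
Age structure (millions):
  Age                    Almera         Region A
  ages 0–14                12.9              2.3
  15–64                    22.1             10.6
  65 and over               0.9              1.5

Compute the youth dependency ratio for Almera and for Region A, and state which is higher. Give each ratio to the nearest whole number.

Almera: 58
Region A: 22
Higher: Almera

Almera: 12.9 / 22.1 × 100 = 58
Region A: 2.3 / 10.6 × 100 = 22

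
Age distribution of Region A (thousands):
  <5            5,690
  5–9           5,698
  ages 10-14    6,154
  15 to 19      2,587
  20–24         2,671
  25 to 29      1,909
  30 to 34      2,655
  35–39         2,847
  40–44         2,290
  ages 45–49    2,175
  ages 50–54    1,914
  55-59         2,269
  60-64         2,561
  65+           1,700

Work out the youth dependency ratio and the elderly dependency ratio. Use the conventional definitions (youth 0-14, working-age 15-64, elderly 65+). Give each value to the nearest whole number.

0–14: 5,690 + 5,698 + 6,154 = 17,542
15–64: 2,587 + 2,671 + 1,909 + 2,655 + 2,847 + 2,290 + 2,175 + 1,914 + 2,269 + 2,561 = 23,878
65+: 1,700
Youth dependency ratio = 17,542 / 23,878 × 100 = 73
Old-age dependency ratio = 1,700 / 23,878 × 100 = 7

Youth dependency ratio: 73
Old-age dependency ratio: 7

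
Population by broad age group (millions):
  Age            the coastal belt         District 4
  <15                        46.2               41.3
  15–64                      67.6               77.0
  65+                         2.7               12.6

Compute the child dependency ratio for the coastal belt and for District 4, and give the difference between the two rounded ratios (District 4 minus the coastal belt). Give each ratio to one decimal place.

the coastal belt: 68.3
District 4: 53.6
Difference: -14.7

the coastal belt: 46.2 / 67.6 × 100 = 68.3
District 4: 41.3 / 77.0 × 100 = 53.6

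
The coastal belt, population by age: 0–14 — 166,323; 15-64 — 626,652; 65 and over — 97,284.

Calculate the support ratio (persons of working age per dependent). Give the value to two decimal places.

Support ratio: 2.38

Support ratio = 626,652 / (166,323 + 97,284) = 626,652 / 263,607 = 2.38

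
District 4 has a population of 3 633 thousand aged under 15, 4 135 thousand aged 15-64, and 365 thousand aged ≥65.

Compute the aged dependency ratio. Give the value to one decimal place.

Old-age dependency ratio: 8.8

Old-age dependency ratio = 365 / 4 135 × 100 = 8.8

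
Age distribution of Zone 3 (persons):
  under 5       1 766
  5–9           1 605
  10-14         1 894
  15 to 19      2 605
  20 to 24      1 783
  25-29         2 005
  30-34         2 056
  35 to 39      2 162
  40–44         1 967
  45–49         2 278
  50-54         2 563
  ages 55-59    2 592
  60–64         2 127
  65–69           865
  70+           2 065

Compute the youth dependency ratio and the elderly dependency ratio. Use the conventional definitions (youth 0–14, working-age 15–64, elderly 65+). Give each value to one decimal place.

0–14: 1 766 + 1 605 + 1 894 = 5 265
15–64: 2 605 + 1 783 + 2 005 + 2 056 + 2 162 + 1 967 + 2 278 + 2 563 + 2 592 + 2 127 = 22 138
65+: 865 + 2 065 = 2 930
Youth dependency ratio = 5 265 / 22 138 × 100 = 23.8
Old-age dependency ratio = 2 930 / 22 138 × 100 = 13.2

Youth dependency ratio: 23.8
Old-age dependency ratio: 13.2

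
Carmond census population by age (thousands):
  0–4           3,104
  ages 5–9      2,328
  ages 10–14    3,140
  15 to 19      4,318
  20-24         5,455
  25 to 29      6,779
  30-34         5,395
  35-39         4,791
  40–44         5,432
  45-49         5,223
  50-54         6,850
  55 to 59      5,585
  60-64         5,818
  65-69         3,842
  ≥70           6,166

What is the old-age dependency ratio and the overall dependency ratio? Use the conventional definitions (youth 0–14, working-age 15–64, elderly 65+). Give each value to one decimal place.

0–14: 3,104 + 2,328 + 3,140 = 8,572
15–64: 4,318 + 5,455 + 6,779 + 5,395 + 4,791 + 5,432 + 5,223 + 6,850 + 5,585 + 5,818 = 55,646
65+: 3,842 + 6,166 = 10,008
Old-age dependency ratio = 10,008 / 55,646 × 100 = 18.0
Total dependency ratio = (8,572 + 10,008) / 55,646 × 100 = 18,580 / 55,646 × 100 = 33.4

Old-age dependency ratio: 18.0
Total dependency ratio: 33.4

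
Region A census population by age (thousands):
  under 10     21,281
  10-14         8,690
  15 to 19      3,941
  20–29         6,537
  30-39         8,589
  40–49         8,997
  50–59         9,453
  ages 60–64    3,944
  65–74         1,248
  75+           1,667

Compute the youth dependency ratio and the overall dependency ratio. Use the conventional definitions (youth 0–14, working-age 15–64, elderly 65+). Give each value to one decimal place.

Youth dependency ratio: 72.3
Total dependency ratio: 79.3

0–14: 21,281 + 8,690 = 29,971
15–64: 3,941 + 6,537 + 8,589 + 8,997 + 9,453 + 3,944 = 41,461
65+: 1,248 + 1,667 = 2,915
Youth dependency ratio = 29,971 / 41,461 × 100 = 72.3
Total dependency ratio = (29,971 + 2,915) / 41,461 × 100 = 32,886 / 41,461 × 100 = 79.3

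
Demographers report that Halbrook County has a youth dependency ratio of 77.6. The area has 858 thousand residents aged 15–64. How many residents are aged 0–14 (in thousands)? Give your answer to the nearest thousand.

Aged 0–14: 666

Youth dependency ratio = youth / working-age × 100
77.6 = Y / 858 × 100
⇒ 666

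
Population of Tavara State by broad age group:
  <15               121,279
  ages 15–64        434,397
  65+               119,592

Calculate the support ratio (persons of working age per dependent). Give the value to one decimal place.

Support ratio = 434,397 / (121,279 + 119,592) = 434,397 / 240,871 = 1.8

Support ratio: 1.8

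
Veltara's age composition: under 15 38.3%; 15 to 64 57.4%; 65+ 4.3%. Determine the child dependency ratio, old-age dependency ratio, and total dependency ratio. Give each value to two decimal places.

Youth dependency ratio: 66.72
Old-age dependency ratio: 7.49
Total dependency ratio: 74.22

Youth dependency ratio = 38.3 / 57.4 × 100 = 66.72
Old-age dependency ratio = 4.3 / 57.4 × 100 = 7.49
Total dependency ratio = (38.3 + 4.3) / 57.4 × 100 = 42.6 / 57.4 × 100 = 74.22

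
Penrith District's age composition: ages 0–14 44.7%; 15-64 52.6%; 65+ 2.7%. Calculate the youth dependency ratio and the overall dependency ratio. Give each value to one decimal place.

Youth dependency ratio = 44.7 / 52.6 × 100 = 85.0
Total dependency ratio = (44.7 + 2.7) / 52.6 × 100 = 47.4 / 52.6 × 100 = 90.1

Youth dependency ratio: 85.0
Total dependency ratio: 90.1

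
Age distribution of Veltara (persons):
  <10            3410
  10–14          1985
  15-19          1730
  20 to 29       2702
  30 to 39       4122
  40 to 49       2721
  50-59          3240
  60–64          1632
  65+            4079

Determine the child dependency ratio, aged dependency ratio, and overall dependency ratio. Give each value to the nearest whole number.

Youth dependency ratio: 33
Old-age dependency ratio: 25
Total dependency ratio: 59

0–14: 3410 + 1985 = 5395
15–64: 1730 + 2702 + 4122 + 2721 + 3240 + 1632 = 16147
65+: 4079
Youth dependency ratio = 5395 / 16147 × 100 = 33
Old-age dependency ratio = 4079 / 16147 × 100 = 25
Total dependency ratio = (5395 + 4079) / 16147 × 100 = 9474 / 16147 × 100 = 59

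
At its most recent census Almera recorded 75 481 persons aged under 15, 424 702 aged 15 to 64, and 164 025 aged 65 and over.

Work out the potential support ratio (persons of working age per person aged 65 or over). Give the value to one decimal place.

Potential support ratio = 424 702 / 164 025 = 2.6

Potential support ratio: 2.6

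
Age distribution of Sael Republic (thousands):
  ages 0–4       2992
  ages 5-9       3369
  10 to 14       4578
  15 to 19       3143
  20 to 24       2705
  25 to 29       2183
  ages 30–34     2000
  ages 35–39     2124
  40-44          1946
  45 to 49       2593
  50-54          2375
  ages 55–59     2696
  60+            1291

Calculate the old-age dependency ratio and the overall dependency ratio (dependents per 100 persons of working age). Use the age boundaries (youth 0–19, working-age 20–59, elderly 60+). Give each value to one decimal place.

Old-age dependency ratio: 6.9
Total dependency ratio: 82.6

0–19: 2992 + 3369 + 4578 + 3143 = 14082
20–59: 2705 + 2183 + 2000 + 2124 + 1946 + 2593 + 2375 + 2696 = 18622
60+: 1291
Old-age dependency ratio = 1291 / 18622 × 100 = 6.9
Total dependency ratio = (14082 + 1291) / 18622 × 100 = 15373 / 18622 × 100 = 82.6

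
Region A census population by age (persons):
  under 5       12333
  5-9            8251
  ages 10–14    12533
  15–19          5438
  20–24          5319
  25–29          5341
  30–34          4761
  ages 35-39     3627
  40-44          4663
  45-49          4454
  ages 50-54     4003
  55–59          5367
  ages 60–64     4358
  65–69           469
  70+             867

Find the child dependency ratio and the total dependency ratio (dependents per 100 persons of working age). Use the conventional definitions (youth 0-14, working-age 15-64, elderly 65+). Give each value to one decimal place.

Youth dependency ratio: 70.0
Total dependency ratio: 72.8

0–14: 12333 + 8251 + 12533 = 33117
15–64: 5438 + 5319 + 5341 + 4761 + 3627 + 4663 + 4454 + 4003 + 5367 + 4358 = 47331
65+: 469 + 867 = 1336
Youth dependency ratio = 33117 / 47331 × 100 = 70.0
Total dependency ratio = (33117 + 1336) / 47331 × 100 = 34453 / 47331 × 100 = 72.8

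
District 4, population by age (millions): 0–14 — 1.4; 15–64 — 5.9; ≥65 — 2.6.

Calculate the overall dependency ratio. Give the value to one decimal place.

Total dependency ratio: 67.8

Total dependency ratio = (1.4 + 2.6) / 5.9 × 100 = 4.0 / 5.9 × 100 = 67.8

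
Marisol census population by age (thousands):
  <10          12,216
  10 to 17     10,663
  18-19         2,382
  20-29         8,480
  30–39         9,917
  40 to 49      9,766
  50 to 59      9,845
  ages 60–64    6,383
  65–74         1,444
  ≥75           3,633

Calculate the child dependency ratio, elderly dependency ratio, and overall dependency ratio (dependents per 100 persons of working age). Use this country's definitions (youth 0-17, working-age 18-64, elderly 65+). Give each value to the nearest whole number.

Youth dependency ratio: 49
Old-age dependency ratio: 11
Total dependency ratio: 60

0–17: 12,216 + 10,663 = 22,879
18–64: 2,382 + 8,480 + 9,917 + 9,766 + 9,845 + 6,383 = 46,773
65+: 1,444 + 3,633 = 5,077
Youth dependency ratio = 22,879 / 46,773 × 100 = 49
Old-age dependency ratio = 5,077 / 46,773 × 100 = 11
Total dependency ratio = (22,879 + 5,077) / 46,773 × 100 = 27,956 / 46,773 × 100 = 60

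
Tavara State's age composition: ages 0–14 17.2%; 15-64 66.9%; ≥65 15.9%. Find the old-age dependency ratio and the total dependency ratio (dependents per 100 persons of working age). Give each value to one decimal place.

Old-age dependency ratio: 23.8
Total dependency ratio: 49.5

Old-age dependency ratio = 15.9 / 66.9 × 100 = 23.8
Total dependency ratio = (17.2 + 15.9) / 66.9 × 100 = 33.1 / 66.9 × 100 = 49.5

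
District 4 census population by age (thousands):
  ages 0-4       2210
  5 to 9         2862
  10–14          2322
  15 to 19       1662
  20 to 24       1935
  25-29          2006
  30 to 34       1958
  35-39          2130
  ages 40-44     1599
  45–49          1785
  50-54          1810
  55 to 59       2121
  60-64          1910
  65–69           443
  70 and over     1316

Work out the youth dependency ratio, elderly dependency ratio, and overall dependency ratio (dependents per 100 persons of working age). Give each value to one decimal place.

Youth dependency ratio: 39.1
Old-age dependency ratio: 9.3
Total dependency ratio: 48.4

0–14: 2210 + 2862 + 2322 = 7394
15–64: 1662 + 1935 + 2006 + 1958 + 2130 + 1599 + 1785 + 1810 + 2121 + 1910 = 18916
65+: 443 + 1316 = 1759
Youth dependency ratio = 7394 / 18916 × 100 = 39.1
Old-age dependency ratio = 1759 / 18916 × 100 = 9.3
Total dependency ratio = (7394 + 1759) / 18916 × 100 = 9153 / 18916 × 100 = 48.4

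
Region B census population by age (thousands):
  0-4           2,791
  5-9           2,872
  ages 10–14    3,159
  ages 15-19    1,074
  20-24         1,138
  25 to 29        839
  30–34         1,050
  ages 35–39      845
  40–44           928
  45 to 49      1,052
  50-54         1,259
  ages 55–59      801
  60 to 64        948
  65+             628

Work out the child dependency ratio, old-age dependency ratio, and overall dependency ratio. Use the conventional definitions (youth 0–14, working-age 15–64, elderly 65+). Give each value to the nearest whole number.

Youth dependency ratio: 89
Old-age dependency ratio: 6
Total dependency ratio: 95

0–14: 2,791 + 2,872 + 3,159 = 8,822
15–64: 1,074 + 1,138 + 839 + 1,050 + 845 + 928 + 1,052 + 1,259 + 801 + 948 = 9,934
65+: 628
Youth dependency ratio = 8,822 / 9,934 × 100 = 89
Old-age dependency ratio = 628 / 9,934 × 100 = 6
Total dependency ratio = (8,822 + 628) / 9,934 × 100 = 9,450 / 9,934 × 100 = 95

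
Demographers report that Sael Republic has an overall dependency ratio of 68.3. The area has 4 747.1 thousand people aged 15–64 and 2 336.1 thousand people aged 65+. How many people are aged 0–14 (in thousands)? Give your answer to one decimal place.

Total dependency ratio = (youth + elderly) / working-age × 100
68.3 = (Y + 2 336.1) / 4 747.1 × 100
⇒ 906.2

Aged 0–14: 906.2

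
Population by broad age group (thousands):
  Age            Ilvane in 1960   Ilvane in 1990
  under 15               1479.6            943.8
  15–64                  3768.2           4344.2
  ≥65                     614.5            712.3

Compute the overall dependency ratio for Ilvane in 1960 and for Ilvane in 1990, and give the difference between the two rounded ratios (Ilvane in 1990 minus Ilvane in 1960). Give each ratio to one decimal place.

Ilvane in 1960: 55.6
Ilvane in 1990: 38.1
Difference: -17.5

Ilvane in 1960: (1479.6 + 614.5) / 3768.2 × 100 = 2094.1 / 3768.2 × 100 = 55.6
Ilvane in 1990: (943.8 + 712.3) / 4344.2 × 100 = 1656.1 / 4344.2 × 100 = 38.1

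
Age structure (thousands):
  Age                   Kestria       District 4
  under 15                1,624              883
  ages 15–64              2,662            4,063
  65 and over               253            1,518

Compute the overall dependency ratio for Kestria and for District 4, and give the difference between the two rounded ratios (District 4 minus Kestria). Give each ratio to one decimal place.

Kestria: 70.5
District 4: 59.1
Difference: -11.4

Kestria: (1,624 + 253) / 2,662 × 100 = 1,877 / 2,662 × 100 = 70.5
District 4: (883 + 1,518) / 4,063 × 100 = 2,401 / 4,063 × 100 = 59.1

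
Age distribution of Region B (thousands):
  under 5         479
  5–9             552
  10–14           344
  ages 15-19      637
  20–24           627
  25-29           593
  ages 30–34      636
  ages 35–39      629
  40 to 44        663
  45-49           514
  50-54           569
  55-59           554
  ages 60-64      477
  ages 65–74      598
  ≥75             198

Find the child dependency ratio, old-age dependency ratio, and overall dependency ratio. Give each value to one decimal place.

0–14: 479 + 552 + 344 = 1375
15–64: 637 + 627 + 593 + 636 + 629 + 663 + 514 + 569 + 554 + 477 = 5899
65+: 598 + 198 = 796
Youth dependency ratio = 1375 / 5899 × 100 = 23.3
Old-age dependency ratio = 796 / 5899 × 100 = 13.5
Total dependency ratio = (1375 + 796) / 5899 × 100 = 2171 / 5899 × 100 = 36.8

Youth dependency ratio: 23.3
Old-age dependency ratio: 13.5
Total dependency ratio: 36.8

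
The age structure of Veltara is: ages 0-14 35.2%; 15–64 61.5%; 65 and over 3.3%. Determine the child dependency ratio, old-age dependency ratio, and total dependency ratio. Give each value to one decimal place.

Youth dependency ratio: 57.2
Old-age dependency ratio: 5.4
Total dependency ratio: 62.6

Youth dependency ratio = 35.2 / 61.5 × 100 = 57.2
Old-age dependency ratio = 3.3 / 61.5 × 100 = 5.4
Total dependency ratio = (35.2 + 3.3) / 61.5 × 100 = 38.5 / 61.5 × 100 = 62.6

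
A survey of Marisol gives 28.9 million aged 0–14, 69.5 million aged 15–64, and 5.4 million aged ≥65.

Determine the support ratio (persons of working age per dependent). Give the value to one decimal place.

Support ratio: 2.0

Support ratio = 69.5 / (28.9 + 5.4) = 69.5 / 34.3 = 2.0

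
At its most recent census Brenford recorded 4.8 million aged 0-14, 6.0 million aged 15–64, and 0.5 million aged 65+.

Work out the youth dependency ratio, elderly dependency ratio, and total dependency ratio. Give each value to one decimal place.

Youth dependency ratio: 80.0
Old-age dependency ratio: 8.3
Total dependency ratio: 88.3

Youth dependency ratio = 4.8 / 6.0 × 100 = 80.0
Old-age dependency ratio = 0.5 / 6.0 × 100 = 8.3
Total dependency ratio = (4.8 + 0.5) / 6.0 × 100 = 5.3 / 6.0 × 100 = 88.3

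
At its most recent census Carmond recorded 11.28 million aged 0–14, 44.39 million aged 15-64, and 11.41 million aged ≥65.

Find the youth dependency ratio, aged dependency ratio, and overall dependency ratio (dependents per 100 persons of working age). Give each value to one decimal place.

Youth dependency ratio: 25.4
Old-age dependency ratio: 25.7
Total dependency ratio: 51.1

Youth dependency ratio = 11.28 / 44.39 × 100 = 25.4
Old-age dependency ratio = 11.41 / 44.39 × 100 = 25.7
Total dependency ratio = (11.28 + 11.41) / 44.39 × 100 = 22.69 / 44.39 × 100 = 51.1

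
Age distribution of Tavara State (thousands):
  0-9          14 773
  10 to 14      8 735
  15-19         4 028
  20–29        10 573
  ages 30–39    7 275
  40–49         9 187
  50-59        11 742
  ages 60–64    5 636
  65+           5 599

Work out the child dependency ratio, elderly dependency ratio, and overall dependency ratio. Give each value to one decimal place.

0–14: 14 773 + 8 735 = 23 508
15–64: 4 028 + 10 573 + 7 275 + 9 187 + 11 742 + 5 636 = 48 441
65+: 5 599
Youth dependency ratio = 23 508 / 48 441 × 100 = 48.5
Old-age dependency ratio = 5 599 / 48 441 × 100 = 11.6
Total dependency ratio = (23 508 + 5 599) / 48 441 × 100 = 29 107 / 48 441 × 100 = 60.1

Youth dependency ratio: 48.5
Old-age dependency ratio: 11.6
Total dependency ratio: 60.1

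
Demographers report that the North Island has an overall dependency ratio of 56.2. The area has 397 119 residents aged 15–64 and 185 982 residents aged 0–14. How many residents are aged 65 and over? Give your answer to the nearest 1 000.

Total dependency ratio = (youth + elderly) / working-age × 100
56.2 = (185 982 + E) / 397 119 × 100
⇒ 37 000

Aged 65 and over: 37 000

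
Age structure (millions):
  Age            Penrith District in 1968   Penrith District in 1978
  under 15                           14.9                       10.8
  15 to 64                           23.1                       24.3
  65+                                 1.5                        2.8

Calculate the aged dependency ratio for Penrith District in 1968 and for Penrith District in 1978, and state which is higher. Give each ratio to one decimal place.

Penrith District in 1968: 6.5
Penrith District in 1978: 11.5
Higher: Penrith District in 1978

Penrith District in 1968: 1.5 / 23.1 × 100 = 6.5
Penrith District in 1978: 2.8 / 24.3 × 100 = 11.5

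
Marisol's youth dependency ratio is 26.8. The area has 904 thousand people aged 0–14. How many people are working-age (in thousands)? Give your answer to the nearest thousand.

Working-age: 3,373

Youth dependency ratio = youth / working-age × 100
26.8 = 904 / W × 100
⇒ 3,373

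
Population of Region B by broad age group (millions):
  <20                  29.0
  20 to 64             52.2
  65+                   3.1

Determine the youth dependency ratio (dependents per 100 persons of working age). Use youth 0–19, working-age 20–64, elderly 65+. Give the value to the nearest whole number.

Youth dependency ratio: 56

Youth dependency ratio = 29.0 / 52.2 × 100 = 56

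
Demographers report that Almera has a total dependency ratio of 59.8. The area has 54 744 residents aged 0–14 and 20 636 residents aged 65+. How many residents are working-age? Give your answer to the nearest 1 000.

Total dependency ratio = (youth + elderly) / working-age × 100
59.8 = (54 744 + 20 636) / W × 100
⇒ 126 000

Working-age: 126 000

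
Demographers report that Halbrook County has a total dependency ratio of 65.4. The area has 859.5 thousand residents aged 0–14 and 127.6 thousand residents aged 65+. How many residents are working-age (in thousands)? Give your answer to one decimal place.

Working-age: 1,509.3

Total dependency ratio = (youth + elderly) / working-age × 100
65.4 = (859.5 + 127.6) / W × 100
⇒ 1,509.3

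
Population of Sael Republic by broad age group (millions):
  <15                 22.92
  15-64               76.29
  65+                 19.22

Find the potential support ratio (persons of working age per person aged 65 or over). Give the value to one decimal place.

Potential support ratio = 76.29 / 19.22 = 4.0

Potential support ratio: 4.0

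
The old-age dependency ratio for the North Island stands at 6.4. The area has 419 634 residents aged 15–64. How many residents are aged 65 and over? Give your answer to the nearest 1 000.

Aged 65 and over: 27 000

Old-age dependency ratio = elderly / working-age × 100
6.4 = E / 419 634 × 100
⇒ 27 000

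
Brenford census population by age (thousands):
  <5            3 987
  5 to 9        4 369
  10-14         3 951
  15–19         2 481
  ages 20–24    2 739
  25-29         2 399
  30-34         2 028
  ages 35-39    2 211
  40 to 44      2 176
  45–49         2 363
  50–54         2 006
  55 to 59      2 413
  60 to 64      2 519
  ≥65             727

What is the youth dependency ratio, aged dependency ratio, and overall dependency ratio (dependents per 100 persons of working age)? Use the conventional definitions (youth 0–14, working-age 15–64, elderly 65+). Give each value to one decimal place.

Youth dependency ratio: 52.7
Old-age dependency ratio: 3.1
Total dependency ratio: 55.9

0–14: 3 987 + 4 369 + 3 951 = 12 307
15–64: 2 481 + 2 739 + 2 399 + 2 028 + 2 211 + 2 176 + 2 363 + 2 006 + 2 413 + 2 519 = 23 335
65+: 727
Youth dependency ratio = 12 307 / 23 335 × 100 = 52.7
Old-age dependency ratio = 727 / 23 335 × 100 = 3.1
Total dependency ratio = (12 307 + 727) / 23 335 × 100 = 13 034 / 23 335 × 100 = 55.9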